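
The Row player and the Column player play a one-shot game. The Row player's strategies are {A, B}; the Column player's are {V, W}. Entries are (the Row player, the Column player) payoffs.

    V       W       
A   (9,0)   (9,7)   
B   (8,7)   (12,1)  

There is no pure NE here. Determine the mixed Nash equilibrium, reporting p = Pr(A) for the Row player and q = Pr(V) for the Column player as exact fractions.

p = 6/13, q = 3/4

In a mixed NE each player is indifferent between their pure strategies, so the opponent's mix sets the indifference.
The Column player indifferent between V and W: p·0 + (1−p)·7 = p·7 + (1−p)·1 ⟹ 7 + (-7)p = 1 + 6p ⟹ p = 6/13.
The Row player indifferent between A and B: q·9 + (1−q)·9 = q·8 + (1−q)·12 ⟹ 9 + 0q = 12 + (-4)q ⟹ q = 3/4.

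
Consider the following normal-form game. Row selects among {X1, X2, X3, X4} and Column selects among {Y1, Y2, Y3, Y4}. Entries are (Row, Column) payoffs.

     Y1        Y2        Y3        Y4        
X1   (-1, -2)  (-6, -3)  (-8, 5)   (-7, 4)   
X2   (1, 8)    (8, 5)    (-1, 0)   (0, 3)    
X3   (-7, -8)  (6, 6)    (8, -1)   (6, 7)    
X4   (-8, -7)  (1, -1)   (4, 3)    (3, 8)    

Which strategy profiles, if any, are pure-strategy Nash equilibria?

(X2, Y1) and (X3, Y4)

Find each player's best response to every opponent strategy; NE are the intersections.
Row's best responses — vs Y1: X2 (payoff 1); vs Y2: X2 (payoff 8); vs Y3: X3 (payoff 8); vs Y4: X3 (payoff 6).
Column's best responses — vs X1: Y3 (payoff 5); vs X2: Y1 (payoff 8); vs X3: Y4 (payoff 7); vs X4: Y4 (payoff 8).
Mutual best responses occur at (X2, Y1) and (X3, Y4); at each, neither player gains by switching.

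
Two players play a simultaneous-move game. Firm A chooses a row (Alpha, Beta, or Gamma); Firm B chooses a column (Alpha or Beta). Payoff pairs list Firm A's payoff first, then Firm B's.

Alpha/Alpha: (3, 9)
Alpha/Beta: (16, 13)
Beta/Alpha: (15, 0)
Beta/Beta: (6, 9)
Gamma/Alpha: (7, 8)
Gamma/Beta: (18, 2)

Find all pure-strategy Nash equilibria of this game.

Find each player's best response to every opponent strategy; NE are the intersections.
Firm A's best responses — vs Alpha: Beta (payoff 15); vs Beta: Gamma (payoff 18).
Firm B's best responses — vs Alpha: Beta (payoff 13); vs Beta: Beta (payoff 9); vs Gamma: Alpha (payoff 8).
No cell has both players best-responding. For instance, Firm A's best reply to Beta is Gamma, but against Gamma Firm B prefers Alpha over Beta.

There is no pure-strategy Nash equilibrium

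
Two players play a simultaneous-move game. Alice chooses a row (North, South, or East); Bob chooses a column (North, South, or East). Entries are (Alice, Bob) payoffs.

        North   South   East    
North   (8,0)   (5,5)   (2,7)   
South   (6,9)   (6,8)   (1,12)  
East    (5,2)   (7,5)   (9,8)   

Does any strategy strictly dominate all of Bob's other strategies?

East

A strategy is strictly dominant if it gives Bob a strictly higher payoff than every other strategy, against every choice by the opponent.
East strictly dominates: vs North: 7 > each of {0, 5}; vs South: 12 > each of {9, 8}; vs East: 8 > each of {2, 5}.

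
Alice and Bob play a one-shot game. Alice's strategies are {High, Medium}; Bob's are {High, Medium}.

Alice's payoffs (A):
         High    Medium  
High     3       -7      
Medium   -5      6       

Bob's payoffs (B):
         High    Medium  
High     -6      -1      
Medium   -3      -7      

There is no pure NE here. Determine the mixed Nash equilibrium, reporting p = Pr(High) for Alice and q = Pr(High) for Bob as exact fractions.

p = 4/9, q = 13/21

In a mixed NE each player is indifferent between their pure strategies, so the opponent's mix sets the indifference.
Bob indifferent between High and Medium: p·(-6) + (1−p)·(-3) = p·(-1) + (1−p)·(-7) ⟹ (-3) + (-3)p = (-7) + 6p ⟹ p = 4/9.
Alice indifferent between High and Medium: q·3 + (1−q)·(-7) = q·(-5) + (1−q)·6 ⟹ (-7) + 10q = 6 + (-11)q ⟹ q = 13/21.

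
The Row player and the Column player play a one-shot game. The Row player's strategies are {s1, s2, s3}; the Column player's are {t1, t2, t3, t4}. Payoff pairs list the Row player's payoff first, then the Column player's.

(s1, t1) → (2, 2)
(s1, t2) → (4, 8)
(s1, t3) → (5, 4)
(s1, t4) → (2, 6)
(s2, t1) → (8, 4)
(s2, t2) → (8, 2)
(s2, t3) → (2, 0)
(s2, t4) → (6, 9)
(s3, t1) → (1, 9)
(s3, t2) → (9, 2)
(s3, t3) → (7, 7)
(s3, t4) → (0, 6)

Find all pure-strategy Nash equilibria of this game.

(s2, t4)

Check mutual best responses: a cell is a NE iff neither player can gain by unilaterally deviating.
The Row player's best responses — vs t1: s2 (payoff 8); vs t2: s3 (payoff 9); vs t3: s3 (payoff 7); vs t4: s2 (payoff 6).
The Column player's best responses — vs s1: t2 (payoff 8); vs s2: t4 (payoff 9); vs s3: t1 (payoff 9).
The only mutual best response is (s2, t4); neither player gains by switching there.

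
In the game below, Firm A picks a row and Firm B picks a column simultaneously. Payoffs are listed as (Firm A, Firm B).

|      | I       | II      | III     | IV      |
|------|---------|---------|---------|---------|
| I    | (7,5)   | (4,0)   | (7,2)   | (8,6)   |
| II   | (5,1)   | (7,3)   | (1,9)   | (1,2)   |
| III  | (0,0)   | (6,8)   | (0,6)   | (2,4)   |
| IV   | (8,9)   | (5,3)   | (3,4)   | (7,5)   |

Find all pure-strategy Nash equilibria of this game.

A profile is a Nash equilibrium when each player is best-responding to the other.
Firm A's best responses — vs I: IV (payoff 8); vs II: II (payoff 7); vs III: I (payoff 7); vs IV: I (payoff 8).
Firm B's best responses — vs I: IV (payoff 6); vs II: III (payoff 9); vs III: II (payoff 8); vs IV: I (payoff 9).
Mutual best responses occur at (I, IV) and (IV, I); at each, neither player gains by switching.

(I, IV) and (IV, I)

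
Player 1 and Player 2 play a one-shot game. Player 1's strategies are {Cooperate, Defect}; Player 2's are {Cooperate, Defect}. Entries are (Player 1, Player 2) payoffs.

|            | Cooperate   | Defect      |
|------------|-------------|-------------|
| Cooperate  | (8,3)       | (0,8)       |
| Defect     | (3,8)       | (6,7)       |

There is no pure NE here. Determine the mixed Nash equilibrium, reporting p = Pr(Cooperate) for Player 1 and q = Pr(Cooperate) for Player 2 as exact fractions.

Each player's mixing probability is pinned down by making the *other* player indifferent.
Player 2 indifferent between Cooperate and Defect: p·3 + (1−p)·8 = p·8 + (1−p)·7 ⟹ 8 + (-5)p = 7 + 1p ⟹ p = 1/6.
Player 1 indifferent between Cooperate and Defect: q·8 + (1−q)·0 = q·3 + (1−q)·6 ⟹ 0 + 8q = 6 + (-3)q ⟹ q = 6/11.

p = 1/6, q = 6/11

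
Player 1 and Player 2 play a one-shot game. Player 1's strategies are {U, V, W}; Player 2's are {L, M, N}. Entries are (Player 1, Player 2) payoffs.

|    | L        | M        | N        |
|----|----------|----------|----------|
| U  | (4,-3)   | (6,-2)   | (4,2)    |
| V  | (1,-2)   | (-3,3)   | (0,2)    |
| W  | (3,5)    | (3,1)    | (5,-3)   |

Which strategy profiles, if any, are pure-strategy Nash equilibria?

Find each player's best response to every opponent strategy; NE are the intersections.
Player 1's best responses — vs L: U (payoff 4); vs M: U (payoff 6); vs N: W (payoff 5).
Player 2's best responses — vs U: N (payoff 2); vs V: M (payoff 3); vs W: L (payoff 5).
No cell has both players best-responding. For instance, Player 1's best reply to M is U, but against U Player 2 prefers N over M.

There is no pure-strategy Nash equilibrium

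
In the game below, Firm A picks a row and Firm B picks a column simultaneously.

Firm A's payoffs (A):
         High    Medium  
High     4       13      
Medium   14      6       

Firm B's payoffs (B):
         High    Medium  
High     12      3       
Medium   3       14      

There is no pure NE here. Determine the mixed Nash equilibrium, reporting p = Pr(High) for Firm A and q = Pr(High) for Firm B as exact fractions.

p = 11/20, q = 7/17

Each player's mixing probability is pinned down by making the *other* player indifferent.
Firm B indifferent between High and Medium: p·12 + (1−p)·3 = p·3 + (1−p)·14 ⟹ 3 + 9p = 14 + (-11)p ⟹ p = 11/20.
Firm A indifferent between High and Medium: q·4 + (1−q)·13 = q·14 + (1−q)·6 ⟹ 13 + (-9)q = 6 + 8q ⟹ q = 7/17.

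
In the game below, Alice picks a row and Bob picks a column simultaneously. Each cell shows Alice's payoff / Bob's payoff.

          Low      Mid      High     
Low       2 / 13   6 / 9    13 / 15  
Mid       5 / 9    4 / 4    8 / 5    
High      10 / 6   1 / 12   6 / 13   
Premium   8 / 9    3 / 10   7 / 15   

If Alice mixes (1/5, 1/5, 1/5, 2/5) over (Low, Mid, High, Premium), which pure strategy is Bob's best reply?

Compute Bob's expected payoff from each pure strategy against the given mix.
Low: (1/5)·13 + (1/5)·9 + (1/5)·6 + (2/5)·9 = 46/5
Mid: (1/5)·9 + (1/5)·4 + (1/5)·12 + (2/5)·10 = 9
High: (1/5)·15 + (1/5)·5 + (1/5)·13 + (2/5)·15 = 63/5
Highest expected payoff is 63/5, from High.

High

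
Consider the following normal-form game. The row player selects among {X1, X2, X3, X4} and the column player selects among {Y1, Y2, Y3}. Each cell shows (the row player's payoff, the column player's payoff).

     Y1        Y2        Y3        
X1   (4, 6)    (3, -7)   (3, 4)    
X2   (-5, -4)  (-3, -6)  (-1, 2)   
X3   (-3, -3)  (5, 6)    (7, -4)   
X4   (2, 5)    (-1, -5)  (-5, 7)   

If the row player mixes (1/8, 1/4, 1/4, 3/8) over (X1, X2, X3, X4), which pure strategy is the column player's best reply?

Compute the column player's expected payoff from each pure strategy against the given mix.
Y1: (1/8)·6 + (1/4)·(-4) + (1/4)·(-3) + (3/8)·5 = 7/8
Y2: (1/8)·(-7) + (1/4)·(-6) + (1/4)·6 + (3/8)·(-5) = -11/4
Y3: (1/8)·4 + (1/4)·2 + (1/4)·(-4) + (3/8)·7 = 21/8
Highest expected payoff is 21/8, from Y3.

Y3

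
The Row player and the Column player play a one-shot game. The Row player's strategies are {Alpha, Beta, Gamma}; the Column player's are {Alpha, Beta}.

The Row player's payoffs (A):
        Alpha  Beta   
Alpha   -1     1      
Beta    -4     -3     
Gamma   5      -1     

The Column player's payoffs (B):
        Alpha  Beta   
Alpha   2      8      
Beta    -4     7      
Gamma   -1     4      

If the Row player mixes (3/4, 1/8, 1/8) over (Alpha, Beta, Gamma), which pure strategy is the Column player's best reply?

Beta

Compute the Column player's expected payoff from each pure strategy against the given mix.
Alpha: (3/4)·2 + (1/8)·(-4) + (1/8)·(-1) = 7/8
Beta: (3/4)·8 + (1/8)·7 + (1/8)·4 = 59/8
Highest expected payoff is 59/8, from Beta.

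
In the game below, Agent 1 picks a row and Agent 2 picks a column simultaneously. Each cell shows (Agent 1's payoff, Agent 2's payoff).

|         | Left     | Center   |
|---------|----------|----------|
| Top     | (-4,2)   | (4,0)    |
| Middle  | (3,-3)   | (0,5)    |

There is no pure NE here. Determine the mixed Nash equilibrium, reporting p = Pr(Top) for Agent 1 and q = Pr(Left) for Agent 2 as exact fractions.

Each player's mixing probability is pinned down by making the *other* player indifferent.
Agent 2 indifferent between Left and Center: p·2 + (1−p)·(-3) = p·0 + (1−p)·5 ⟹ (-3) + 5p = 5 + (-5)p ⟹ p = 4/5.
Agent 1 indifferent between Top and Middle: q·(-4) + (1−q)·4 = q·3 + (1−q)·0 ⟹ 4 + (-8)q = 0 + 3q ⟹ q = 4/11.

p = 4/5, q = 4/11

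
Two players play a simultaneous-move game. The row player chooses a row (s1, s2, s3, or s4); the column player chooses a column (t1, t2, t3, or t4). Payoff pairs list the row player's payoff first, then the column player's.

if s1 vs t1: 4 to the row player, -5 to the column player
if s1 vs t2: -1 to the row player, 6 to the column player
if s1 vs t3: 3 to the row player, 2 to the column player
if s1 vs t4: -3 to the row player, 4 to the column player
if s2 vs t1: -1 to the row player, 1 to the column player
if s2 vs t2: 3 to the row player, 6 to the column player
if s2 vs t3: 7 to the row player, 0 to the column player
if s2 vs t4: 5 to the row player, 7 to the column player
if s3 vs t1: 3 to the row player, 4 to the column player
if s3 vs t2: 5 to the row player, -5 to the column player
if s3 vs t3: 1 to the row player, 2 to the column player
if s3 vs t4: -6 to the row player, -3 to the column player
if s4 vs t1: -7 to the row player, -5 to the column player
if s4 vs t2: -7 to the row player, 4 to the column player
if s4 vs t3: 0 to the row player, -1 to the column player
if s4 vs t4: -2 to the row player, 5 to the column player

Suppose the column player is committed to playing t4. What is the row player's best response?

s2

With the column player fixed at t4, the row player's payoffs are: s1 → -3, s2 → 5, s3 → -6, s4 → -2.
The maximum is 5, achieved by s2.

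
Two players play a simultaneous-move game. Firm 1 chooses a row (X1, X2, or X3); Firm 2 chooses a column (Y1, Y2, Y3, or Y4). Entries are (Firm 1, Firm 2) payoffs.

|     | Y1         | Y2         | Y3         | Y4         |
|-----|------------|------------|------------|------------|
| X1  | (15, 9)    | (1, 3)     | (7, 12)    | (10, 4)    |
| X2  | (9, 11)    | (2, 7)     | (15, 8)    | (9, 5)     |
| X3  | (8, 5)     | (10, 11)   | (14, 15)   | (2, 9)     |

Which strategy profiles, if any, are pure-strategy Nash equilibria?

No pure-strategy Nash equilibrium

A profile is a Nash equilibrium when each player is best-responding to the other.
Firm 1's best responses — vs Y1: X1 (payoff 15); vs Y2: X3 (payoff 10); vs Y3: X2 (payoff 15); vs Y4: X1 (payoff 10).
Firm 2's best responses — vs X1: Y3 (payoff 12); vs X2: Y1 (payoff 11); vs X3: Y3 (payoff 15).
No cell has both players best-responding. For instance, Firm 1's best reply to Y3 is X2, but against X2 Firm 2 prefers Y1 over Y3.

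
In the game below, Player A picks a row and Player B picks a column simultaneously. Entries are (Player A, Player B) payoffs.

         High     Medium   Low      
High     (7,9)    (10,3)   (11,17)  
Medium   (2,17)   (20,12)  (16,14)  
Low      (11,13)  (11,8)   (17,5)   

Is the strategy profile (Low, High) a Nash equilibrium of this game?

Holding Player B at High: Player A gets 11 from Low, versus 7 from High, 2 from Medium. No profitable deviation for Player A.
Holding Player A at Low: Player B gets 13 from High, versus 8 from Medium, 5 from Low. No profitable deviation for Player B either.

Yes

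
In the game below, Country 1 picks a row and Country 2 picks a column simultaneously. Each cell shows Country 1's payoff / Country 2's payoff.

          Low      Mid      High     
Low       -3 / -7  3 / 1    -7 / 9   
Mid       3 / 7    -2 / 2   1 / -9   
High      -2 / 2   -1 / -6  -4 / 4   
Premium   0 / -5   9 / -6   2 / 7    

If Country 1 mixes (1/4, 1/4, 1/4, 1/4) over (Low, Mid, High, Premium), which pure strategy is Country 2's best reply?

Compute Country 2's expected payoff from each pure strategy against the given mix.
Low: (1/4)·(-7) + (1/4)·7 + (1/4)·2 + (1/4)·(-5) = -3/4
Mid: (1/4)·1 + (1/4)·2 + (1/4)·(-6) + (1/4)·(-6) = -9/4
High: (1/4)·9 + (1/4)·(-9) + (1/4)·4 + (1/4)·7 = 11/4
Highest expected payoff is 11/4, from High.

High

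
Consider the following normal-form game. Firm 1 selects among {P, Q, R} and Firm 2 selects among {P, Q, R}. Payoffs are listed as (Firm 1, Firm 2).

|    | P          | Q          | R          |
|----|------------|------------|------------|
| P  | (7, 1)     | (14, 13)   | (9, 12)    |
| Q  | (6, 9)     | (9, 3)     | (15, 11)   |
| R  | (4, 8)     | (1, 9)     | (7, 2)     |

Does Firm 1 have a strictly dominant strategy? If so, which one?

No strictly dominant strategy

A strategy is strictly dominant if it gives Firm 1 a strictly higher payoff than every other strategy, against every choice by the opponent.
P is not dominant: against R, Q gives 15 > 9.
Q is not dominant: against P, P gives 7 > 6.
R is not dominant: against P, P gives 7 > 4.
No single strategy is best against every opponent action.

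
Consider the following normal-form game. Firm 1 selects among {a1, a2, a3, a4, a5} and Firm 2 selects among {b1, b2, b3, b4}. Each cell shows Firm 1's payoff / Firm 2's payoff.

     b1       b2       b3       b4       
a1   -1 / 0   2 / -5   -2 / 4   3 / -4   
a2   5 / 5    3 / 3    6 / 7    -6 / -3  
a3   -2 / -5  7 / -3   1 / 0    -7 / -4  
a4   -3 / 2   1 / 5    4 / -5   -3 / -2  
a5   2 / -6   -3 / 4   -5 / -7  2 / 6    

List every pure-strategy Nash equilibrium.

(a2, b3)

Find each player's best response to every opponent strategy; NE are the intersections.
Firm 1's best responses — vs b1: a2 (payoff 5); vs b2: a3 (payoff 7); vs b3: a2 (payoff 6); vs b4: a1 (payoff 3).
Firm 2's best responses — vs a1: b3 (payoff 4); vs a2: b3 (payoff 7); vs a3: b3 (payoff 0); vs a4: b2 (payoff 5); vs a5: b4 (payoff 6).
The only mutual best response is (a2, b3); neither player gains by switching there.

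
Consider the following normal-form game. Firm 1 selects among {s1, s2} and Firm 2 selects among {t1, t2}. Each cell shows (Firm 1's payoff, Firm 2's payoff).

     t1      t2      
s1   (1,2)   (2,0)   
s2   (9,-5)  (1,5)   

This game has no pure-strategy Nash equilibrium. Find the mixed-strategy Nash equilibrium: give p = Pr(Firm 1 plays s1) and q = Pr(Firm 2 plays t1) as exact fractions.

p = 5/6, q = 1/9

Each player's mixing probability is pinned down by making the *other* player indifferent.
Firm 2 indifferent between t1 and t2: p·2 + (1−p)·(-5) = p·0 + (1−p)·5 ⟹ (-5) + 7p = 5 + (-5)p ⟹ p = 5/6.
Firm 1 indifferent between s1 and s2: q·1 + (1−q)·2 = q·9 + (1−q)·1 ⟹ 2 + (-1)q = 1 + 8q ⟹ q = 1/9.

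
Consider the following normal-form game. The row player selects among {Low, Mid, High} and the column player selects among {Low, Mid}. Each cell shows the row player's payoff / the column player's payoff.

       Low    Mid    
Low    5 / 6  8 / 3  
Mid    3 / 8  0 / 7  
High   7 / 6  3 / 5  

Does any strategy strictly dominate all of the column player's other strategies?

Low

A strategy is strictly dominant if it gives the column player a strictly higher payoff than every other strategy, against every choice by the opponent.
Low strictly dominates: vs Low: 6 > 3; vs Mid: 8 > 7; vs High: 6 > 5.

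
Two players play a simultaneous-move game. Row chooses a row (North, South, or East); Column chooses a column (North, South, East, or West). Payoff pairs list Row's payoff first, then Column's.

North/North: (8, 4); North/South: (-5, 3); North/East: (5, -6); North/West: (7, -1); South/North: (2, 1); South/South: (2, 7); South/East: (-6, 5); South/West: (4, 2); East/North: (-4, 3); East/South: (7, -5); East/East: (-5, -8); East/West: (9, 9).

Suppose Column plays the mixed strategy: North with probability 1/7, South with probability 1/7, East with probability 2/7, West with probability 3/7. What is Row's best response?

North

Row's best reply maximizes expected payoff against the mix.
North: (1/7)·8 + (1/7)·(-5) + (2/7)·5 + (3/7)·7 = 34/7
South: (1/7)·2 + (1/7)·2 + (2/7)·(-6) + (3/7)·4 = 4/7
East: (1/7)·(-4) + (1/7)·7 + (2/7)·(-5) + (3/7)·9 = 20/7
Highest expected payoff is 34/7, from North.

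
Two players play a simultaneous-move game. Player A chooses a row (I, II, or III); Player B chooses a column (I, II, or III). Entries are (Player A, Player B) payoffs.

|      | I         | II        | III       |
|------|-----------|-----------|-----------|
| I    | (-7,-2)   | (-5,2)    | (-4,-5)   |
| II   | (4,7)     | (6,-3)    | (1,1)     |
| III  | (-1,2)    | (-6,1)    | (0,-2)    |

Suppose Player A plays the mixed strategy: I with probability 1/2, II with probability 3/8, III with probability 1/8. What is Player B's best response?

Player B's best reply maximizes expected payoff against the mix.
I: (1/2)·(-2) + (3/8)·7 + (1/8)·2 = 15/8
II: (1/2)·2 + (3/8)·(-3) + (1/8)·1 = 0
III: (1/2)·(-5) + (3/8)·1 + (1/8)·(-2) = -19/8
Highest expected payoff is 15/8, from I.

I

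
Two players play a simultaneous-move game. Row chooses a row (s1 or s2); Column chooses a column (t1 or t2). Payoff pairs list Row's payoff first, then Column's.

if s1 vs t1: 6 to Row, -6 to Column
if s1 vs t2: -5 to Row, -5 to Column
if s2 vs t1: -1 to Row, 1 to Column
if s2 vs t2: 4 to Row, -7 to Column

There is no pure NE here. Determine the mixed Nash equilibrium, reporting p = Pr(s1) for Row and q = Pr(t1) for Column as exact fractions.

In a mixed NE each player is indifferent between their pure strategies, so the opponent's mix sets the indifference.
Column indifferent between t1 and t2: p·(-6) + (1−p)·1 = p·(-5) + (1−p)·(-7) ⟹ 1 + (-7)p = (-7) + 2p ⟹ p = 8/9.
Row indifferent between s1 and s2: q·6 + (1−q)·(-5) = q·(-1) + (1−q)·4 ⟹ (-5) + 11q = 4 + (-5)q ⟹ q = 9/16.

p = 8/9, q = 9/16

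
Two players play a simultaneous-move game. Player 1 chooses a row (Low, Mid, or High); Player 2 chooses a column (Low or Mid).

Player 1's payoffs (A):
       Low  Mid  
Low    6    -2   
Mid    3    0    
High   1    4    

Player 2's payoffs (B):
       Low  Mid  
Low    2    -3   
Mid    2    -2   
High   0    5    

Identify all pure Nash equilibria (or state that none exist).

Check mutual best responses: a cell is a NE iff neither player can gain by unilaterally deviating.
Player 1's best responses — vs Low: Low (payoff 6); vs Mid: High (payoff 4).
Player 2's best responses — vs Low: Low (payoff 2); vs Mid: Low (payoff 2); vs High: Mid (payoff 5).
Mutual best responses occur at (Low, Low) and (High, Mid); at each, neither player gains by switching.

(Low, Low) and (High, Mid)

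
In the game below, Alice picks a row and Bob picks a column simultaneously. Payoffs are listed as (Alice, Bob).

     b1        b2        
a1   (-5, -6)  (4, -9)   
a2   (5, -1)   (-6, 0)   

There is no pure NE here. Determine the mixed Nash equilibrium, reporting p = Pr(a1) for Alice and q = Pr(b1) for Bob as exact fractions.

p = 1/4, q = 1/2

Each player's mixing probability is pinned down by making the *other* player indifferent.
Bob indifferent between b1 and b2: p·(-6) + (1−p)·(-1) = p·(-9) + (1−p)·0 ⟹ (-1) + (-5)p = 0 + (-9)p ⟹ p = 1/4.
Alice indifferent between a1 and a2: q·(-5) + (1−q)·4 = q·5 + (1−q)·(-6) ⟹ 4 + (-9)q = (-6) + 11q ⟹ q = 1/2.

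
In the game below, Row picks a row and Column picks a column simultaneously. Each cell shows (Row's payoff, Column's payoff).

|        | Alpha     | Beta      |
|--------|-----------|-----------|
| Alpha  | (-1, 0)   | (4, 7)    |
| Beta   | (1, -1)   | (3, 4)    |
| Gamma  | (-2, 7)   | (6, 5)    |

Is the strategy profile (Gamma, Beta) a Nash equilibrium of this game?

Holding Column at Beta: Row gets 6 from Gamma, versus 4 from Alpha, 3 from Beta. No profitable deviation for Row.
Holding Row at Gamma: Column gets 5 from Beta but could get 7 by switching to Alpha. Column has a profitable deviation.

No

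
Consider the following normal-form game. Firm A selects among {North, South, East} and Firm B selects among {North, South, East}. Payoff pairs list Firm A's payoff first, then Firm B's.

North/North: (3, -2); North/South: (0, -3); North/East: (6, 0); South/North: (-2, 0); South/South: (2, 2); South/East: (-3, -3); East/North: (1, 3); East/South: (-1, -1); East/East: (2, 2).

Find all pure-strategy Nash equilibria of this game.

(North, East) and (South, South)

A profile is a Nash equilibrium when each player is best-responding to the other.
Firm A's best responses — vs North: North (payoff 3); vs South: South (payoff 2); vs East: North (payoff 6).
Firm B's best responses — vs North: East (payoff 0); vs South: South (payoff 2); vs East: North (payoff 3).
Mutual best responses occur at (North, East) and (South, South); at each, neither player gains by switching.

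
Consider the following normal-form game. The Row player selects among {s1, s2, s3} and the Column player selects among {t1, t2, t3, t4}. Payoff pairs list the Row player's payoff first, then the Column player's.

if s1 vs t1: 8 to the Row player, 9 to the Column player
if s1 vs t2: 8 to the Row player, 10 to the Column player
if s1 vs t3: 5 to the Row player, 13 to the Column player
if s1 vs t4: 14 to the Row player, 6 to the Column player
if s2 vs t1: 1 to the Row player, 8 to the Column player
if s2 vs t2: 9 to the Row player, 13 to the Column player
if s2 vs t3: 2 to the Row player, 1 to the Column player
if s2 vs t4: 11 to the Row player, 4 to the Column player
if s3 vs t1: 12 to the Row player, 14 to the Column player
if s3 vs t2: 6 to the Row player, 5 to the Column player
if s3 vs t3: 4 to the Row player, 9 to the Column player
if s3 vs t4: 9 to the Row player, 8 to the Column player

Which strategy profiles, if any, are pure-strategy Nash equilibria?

(s1, t3), (s2, t2), and (s3, t1)

Find each player's best response to every opponent strategy; NE are the intersections.
The Row player's best responses — vs t1: s3 (payoff 12); vs t2: s2 (payoff 9); vs t3: s1 (payoff 5); vs t4: s1 (payoff 14).
The Column player's best responses — vs s1: t3 (payoff 13); vs s2: t2 (payoff 13); vs s3: t1 (payoff 14).
Mutual best responses occur at (s1, t3), (s2, t2), and (s3, t1); at each, neither player gains by switching.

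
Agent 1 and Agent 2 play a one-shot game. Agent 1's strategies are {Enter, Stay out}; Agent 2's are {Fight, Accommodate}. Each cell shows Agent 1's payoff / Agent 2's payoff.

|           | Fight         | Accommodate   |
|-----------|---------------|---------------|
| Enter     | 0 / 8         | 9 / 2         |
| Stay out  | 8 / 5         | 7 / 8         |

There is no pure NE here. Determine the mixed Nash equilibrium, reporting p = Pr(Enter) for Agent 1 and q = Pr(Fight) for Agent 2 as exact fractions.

Each player's mixing probability is pinned down by making the *other* player indifferent.
Agent 2 indifferent between Fight and Accommodate: p·8 + (1−p)·5 = p·2 + (1−p)·8 ⟹ 5 + 3p = 8 + (-6)p ⟹ p = 1/3.
Agent 1 indifferent between Enter and Stay out: q·0 + (1−q)·9 = q·8 + (1−q)·7 ⟹ 9 + (-9)q = 7 + 1q ⟹ q = 1/5.

p = 1/3, q = 1/5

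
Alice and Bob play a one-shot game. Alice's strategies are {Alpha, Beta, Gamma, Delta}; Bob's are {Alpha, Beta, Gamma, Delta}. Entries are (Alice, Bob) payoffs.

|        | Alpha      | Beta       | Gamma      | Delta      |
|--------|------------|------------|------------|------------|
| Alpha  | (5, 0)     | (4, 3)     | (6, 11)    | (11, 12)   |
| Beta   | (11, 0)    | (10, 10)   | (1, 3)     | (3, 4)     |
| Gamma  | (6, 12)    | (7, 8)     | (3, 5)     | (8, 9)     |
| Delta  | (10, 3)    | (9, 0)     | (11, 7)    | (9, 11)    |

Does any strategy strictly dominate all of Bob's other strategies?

None

Check whether one of Bob's strategies beats all alternatives regardless of what the opponent does.
Alpha is not dominant: against Alpha, Beta gives 3 > 0.
Beta is not dominant: against Alpha, Gamma gives 11 > 3.
Gamma is not dominant: against Alpha, Delta gives 12 > 11.
Delta is not dominant: against Beta, Beta gives 10 > 4.
No single strategy is best against every opponent action.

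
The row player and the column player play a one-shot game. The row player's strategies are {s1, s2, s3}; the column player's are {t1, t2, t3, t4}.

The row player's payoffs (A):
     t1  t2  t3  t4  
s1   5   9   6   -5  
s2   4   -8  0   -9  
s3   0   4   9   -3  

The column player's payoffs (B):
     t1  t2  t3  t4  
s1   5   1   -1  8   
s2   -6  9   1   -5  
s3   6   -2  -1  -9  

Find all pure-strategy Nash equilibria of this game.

No pure-strategy Nash equilibrium

A profile is a Nash equilibrium when each player is best-responding to the other.
The row player's best responses — vs t1: s1 (payoff 5); vs t2: s1 (payoff 9); vs t3: s3 (payoff 9); vs t4: s3 (payoff -3).
The column player's best responses — vs s1: t4 (payoff 8); vs s2: t2 (payoff 9); vs s3: t1 (payoff 6).
No cell has both players best-responding. For instance, the row player's best reply to t3 is s3, but against s3 the column player prefers t1 over t3.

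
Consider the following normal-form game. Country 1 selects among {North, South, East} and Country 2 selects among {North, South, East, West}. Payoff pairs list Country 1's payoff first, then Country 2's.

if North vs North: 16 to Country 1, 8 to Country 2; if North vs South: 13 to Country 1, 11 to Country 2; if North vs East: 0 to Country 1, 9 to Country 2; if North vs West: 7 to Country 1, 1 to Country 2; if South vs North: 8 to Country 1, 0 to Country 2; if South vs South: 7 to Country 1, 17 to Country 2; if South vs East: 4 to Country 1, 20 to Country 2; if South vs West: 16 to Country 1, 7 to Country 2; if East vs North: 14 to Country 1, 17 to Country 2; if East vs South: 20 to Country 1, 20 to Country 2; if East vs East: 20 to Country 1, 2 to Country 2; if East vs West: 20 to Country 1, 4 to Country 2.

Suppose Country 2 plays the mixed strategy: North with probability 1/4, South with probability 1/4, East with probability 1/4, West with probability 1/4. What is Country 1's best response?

East

Compute Country 1's expected payoff from each pure strategy against the given mix.
North: (1/4)·16 + (1/4)·13 + (1/4)·0 + (1/4)·7 = 9
South: (1/4)·8 + (1/4)·7 + (1/4)·4 + (1/4)·16 = 35/4
East: (1/4)·14 + (1/4)·20 + (1/4)·20 + (1/4)·20 = 37/2
Highest expected payoff is 37/2, from East.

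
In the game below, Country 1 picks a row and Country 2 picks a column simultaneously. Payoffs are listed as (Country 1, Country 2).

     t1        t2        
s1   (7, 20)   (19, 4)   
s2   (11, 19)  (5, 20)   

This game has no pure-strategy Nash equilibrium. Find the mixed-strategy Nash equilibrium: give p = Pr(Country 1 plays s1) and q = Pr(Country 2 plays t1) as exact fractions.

Each player's mixing probability is pinned down by making the *other* player indifferent.
Country 2 indifferent between t1 and t2: p·20 + (1−p)·19 = p·4 + (1−p)·20 ⟹ 19 + 1p = 20 + (-16)p ⟹ p = 1/17.
Country 1 indifferent between s1 and s2: q·7 + (1−q)·19 = q·11 + (1−q)·5 ⟹ 19 + (-12)q = 5 + 6q ⟹ q = 7/9.

p = 1/17, q = 7/9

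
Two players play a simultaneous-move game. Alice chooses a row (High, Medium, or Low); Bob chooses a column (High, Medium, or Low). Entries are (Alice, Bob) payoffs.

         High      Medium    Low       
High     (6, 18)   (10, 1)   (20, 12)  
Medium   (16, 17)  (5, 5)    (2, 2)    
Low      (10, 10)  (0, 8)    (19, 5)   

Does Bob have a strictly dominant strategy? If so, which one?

High

A strategy is strictly dominant if it gives Bob a strictly higher payoff than every other strategy, against every choice by the opponent.
High strictly dominates: vs High: 18 > each of {1, 12}; vs Medium: 17 > each of {5, 2}; vs Low: 10 > each of {8, 5}.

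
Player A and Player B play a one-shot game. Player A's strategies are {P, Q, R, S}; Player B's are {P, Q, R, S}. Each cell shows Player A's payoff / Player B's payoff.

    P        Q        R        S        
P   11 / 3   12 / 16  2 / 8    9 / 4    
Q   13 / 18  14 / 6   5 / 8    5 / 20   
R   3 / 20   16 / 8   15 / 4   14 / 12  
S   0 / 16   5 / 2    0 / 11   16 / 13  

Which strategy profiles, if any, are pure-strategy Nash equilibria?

Check mutual best responses: a cell is a NE iff neither player can gain by unilaterally deviating.
Player A's best responses — vs P: Q (payoff 13); vs Q: R (payoff 16); vs R: R (payoff 15); vs S: S (payoff 16).
Player B's best responses — vs P: Q (payoff 16); vs Q: S (payoff 20); vs R: P (payoff 20); vs S: P (payoff 16).
No cell has both players best-responding. For instance, Player A's best reply to R is R, but against R Player B prefers P over R.

None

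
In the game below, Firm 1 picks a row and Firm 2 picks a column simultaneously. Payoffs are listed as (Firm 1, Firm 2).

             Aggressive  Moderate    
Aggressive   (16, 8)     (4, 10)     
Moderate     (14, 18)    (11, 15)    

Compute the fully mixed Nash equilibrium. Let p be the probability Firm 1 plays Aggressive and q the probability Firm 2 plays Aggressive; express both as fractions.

In a mixed NE each player is indifferent between their pure strategies, so the opponent's mix sets the indifference.
Firm 2 indifferent between Aggressive and Moderate: p·8 + (1−p)·18 = p·10 + (1−p)·15 ⟹ 18 + (-10)p = 15 + (-5)p ⟹ p = 3/5.
Firm 1 indifferent between Aggressive and Moderate: q·16 + (1−q)·4 = q·14 + (1−q)·11 ⟹ 4 + 12q = 11 + 3q ⟹ q = 7/9.

p = 3/5, q = 7/9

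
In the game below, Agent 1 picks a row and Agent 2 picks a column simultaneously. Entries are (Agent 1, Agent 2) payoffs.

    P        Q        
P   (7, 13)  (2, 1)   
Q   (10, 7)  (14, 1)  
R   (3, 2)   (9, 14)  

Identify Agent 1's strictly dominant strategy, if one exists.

Q

Check whether one of Agent 1's strategies beats all alternatives regardless of what the opponent does.
Q strictly dominates: vs P: 10 > each of {7, 3}; vs Q: 14 > each of {2, 9}.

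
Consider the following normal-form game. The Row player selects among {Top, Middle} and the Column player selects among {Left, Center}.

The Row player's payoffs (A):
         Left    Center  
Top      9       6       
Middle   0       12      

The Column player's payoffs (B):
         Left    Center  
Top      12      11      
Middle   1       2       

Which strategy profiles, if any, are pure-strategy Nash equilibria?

(Top, Left) and (Middle, Center)

Check mutual best responses: a cell is a NE iff neither player can gain by unilaterally deviating.
The Row player's best responses — vs Left: Top (payoff 9); vs Center: Middle (payoff 12).
The Column player's best responses — vs Top: Left (payoff 12); vs Middle: Center (payoff 2).
Mutual best responses occur at (Top, Left) and (Middle, Center); at each, neither player gains by switching.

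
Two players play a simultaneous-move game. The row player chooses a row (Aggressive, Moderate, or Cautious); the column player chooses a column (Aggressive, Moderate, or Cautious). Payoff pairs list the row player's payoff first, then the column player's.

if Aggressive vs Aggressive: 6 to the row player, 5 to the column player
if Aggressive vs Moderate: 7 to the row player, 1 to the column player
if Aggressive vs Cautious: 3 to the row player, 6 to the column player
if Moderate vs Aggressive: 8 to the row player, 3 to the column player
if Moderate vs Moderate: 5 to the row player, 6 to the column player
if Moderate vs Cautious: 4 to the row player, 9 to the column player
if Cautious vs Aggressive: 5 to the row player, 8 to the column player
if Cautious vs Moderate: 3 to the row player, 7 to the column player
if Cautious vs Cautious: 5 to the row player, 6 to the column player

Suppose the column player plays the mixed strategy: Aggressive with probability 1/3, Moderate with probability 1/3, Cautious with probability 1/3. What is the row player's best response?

Compute the row player's expected payoff from each pure strategy against the given mix.
Aggressive: (1/3)·6 + (1/3)·7 + (1/3)·3 = 16/3
Moderate: (1/3)·8 + (1/3)·5 + (1/3)·4 = 17/3
Cautious: (1/3)·5 + (1/3)·3 + (1/3)·5 = 13/3
Highest expected payoff is 17/3, from Moderate.

Moderate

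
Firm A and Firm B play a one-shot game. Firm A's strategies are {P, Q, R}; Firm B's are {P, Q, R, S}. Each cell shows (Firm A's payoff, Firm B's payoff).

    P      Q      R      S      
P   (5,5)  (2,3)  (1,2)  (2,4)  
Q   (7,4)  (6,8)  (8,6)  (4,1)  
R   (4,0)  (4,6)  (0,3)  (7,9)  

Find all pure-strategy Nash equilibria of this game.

A profile is a Nash equilibrium when each player is best-responding to the other.
Firm A's best responses — vs P: Q (payoff 7); vs Q: Q (payoff 6); vs R: Q (payoff 8); vs S: R (payoff 7).
Firm B's best responses — vs P: P (payoff 5); vs Q: Q (payoff 8); vs R: S (payoff 9).
Mutual best responses occur at (Q, Q) and (R, S); at each, neither player gains by switching.

(Q, Q) and (R, S)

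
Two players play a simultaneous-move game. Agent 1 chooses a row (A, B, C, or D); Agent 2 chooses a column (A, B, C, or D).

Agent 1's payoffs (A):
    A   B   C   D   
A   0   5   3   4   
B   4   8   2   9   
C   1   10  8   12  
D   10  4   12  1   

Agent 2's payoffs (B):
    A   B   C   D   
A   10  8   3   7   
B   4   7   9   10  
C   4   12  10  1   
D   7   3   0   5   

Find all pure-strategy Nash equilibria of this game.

(C, B) and (D, A)

Find each player's best response to every opponent strategy; NE are the intersections.
Agent 1's best responses — vs A: D (payoff 10); vs B: C (payoff 10); vs C: D (payoff 12); vs D: C (payoff 12).
Agent 2's best responses — vs A: A (payoff 10); vs B: D (payoff 10); vs C: B (payoff 12); vs D: A (payoff 7).
Mutual best responses occur at (C, B) and (D, A); at each, neither player gains by switching.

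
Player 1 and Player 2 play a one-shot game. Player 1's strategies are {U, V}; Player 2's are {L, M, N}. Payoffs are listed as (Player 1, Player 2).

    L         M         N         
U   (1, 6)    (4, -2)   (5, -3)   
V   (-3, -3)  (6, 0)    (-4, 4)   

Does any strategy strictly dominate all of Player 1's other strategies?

None

Check whether one of Player 1's strategies beats all alternatives regardless of what the opponent does.
U is not dominant: against M, V gives 6 > 4.
V is not dominant: against L, U gives 1 > -3.
No single strategy is best against every opponent action.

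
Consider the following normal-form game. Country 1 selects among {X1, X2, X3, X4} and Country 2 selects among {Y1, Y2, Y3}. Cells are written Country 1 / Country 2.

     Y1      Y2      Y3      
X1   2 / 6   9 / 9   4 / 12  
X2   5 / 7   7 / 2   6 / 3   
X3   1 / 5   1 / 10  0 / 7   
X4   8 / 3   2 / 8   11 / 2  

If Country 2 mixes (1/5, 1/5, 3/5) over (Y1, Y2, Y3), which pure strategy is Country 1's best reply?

Compute Country 1's expected payoff from each pure strategy against the given mix.
X1: (1/5)·2 + (1/5)·9 + (3/5)·4 = 23/5
X2: (1/5)·5 + (1/5)·7 + (3/5)·6 = 6
X3: (1/5)·1 + (1/5)·1 + (3/5)·0 = 2/5
X4: (1/5)·8 + (1/5)·2 + (3/5)·11 = 43/5
Highest expected payoff is 43/5, from X4.

X4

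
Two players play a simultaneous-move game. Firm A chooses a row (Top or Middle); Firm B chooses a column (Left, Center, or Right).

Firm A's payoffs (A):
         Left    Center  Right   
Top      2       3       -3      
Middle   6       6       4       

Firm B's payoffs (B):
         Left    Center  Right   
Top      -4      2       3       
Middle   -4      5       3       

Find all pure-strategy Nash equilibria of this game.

A profile is a Nash equilibrium when each player is best-responding to the other.
Firm A's best responses — vs Left: Middle (payoff 6); vs Center: Middle (payoff 6); vs Right: Middle (payoff 4).
Firm B's best responses — vs Top: Right (payoff 3); vs Middle: Center (payoff 5).
The only mutual best response is (Middle, Center); neither player gains by switching there.

(Middle, Center)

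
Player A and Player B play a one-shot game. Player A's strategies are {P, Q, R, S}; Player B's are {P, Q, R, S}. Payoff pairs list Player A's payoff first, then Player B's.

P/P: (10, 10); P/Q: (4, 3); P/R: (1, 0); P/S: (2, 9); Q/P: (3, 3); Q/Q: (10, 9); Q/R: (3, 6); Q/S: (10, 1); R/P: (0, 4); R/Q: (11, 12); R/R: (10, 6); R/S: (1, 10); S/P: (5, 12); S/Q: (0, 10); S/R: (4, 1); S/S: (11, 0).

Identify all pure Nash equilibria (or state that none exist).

Check mutual best responses: a cell is a NE iff neither player can gain by unilaterally deviating.
Player A's best responses — vs P: P (payoff 10); vs Q: R (payoff 11); vs R: R (payoff 10); vs S: S (payoff 11).
Player B's best responses — vs P: P (payoff 10); vs Q: Q (payoff 9); vs R: Q (payoff 12); vs S: P (payoff 12).
Mutual best responses occur at (P, P) and (R, Q); at each, neither player gains by switching.

(P, P) and (R, Q)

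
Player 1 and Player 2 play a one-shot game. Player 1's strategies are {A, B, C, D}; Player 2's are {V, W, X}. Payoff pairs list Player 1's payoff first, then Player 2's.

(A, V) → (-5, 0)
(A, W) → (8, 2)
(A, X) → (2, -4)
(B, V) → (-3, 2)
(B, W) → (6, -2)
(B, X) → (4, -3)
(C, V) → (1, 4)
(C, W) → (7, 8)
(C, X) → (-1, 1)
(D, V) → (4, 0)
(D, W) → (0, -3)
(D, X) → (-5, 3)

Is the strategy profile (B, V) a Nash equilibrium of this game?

No

Holding Player 2 at V: Player 1 gets -3 from B but could get 4 by switching to D. Player 1 has a profitable deviation.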